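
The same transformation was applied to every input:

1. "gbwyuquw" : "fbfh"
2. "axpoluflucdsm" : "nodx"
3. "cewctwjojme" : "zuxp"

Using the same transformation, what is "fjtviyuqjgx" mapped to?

buri

Each output is the input with this applied: shift every letter 11 places forward in the alphabet (wrapping around), then keep only the last 4 characters.
Doing the same to "fjtviyuqjgx": "buri".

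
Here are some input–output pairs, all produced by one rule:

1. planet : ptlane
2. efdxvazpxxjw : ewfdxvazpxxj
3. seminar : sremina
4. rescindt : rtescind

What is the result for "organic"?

The pattern: swap the first and last characters, then move the last character to the front.
For "organic" the result is "ocrgani".

ocrgani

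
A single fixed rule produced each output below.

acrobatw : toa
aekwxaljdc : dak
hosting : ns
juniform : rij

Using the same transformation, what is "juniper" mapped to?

en

Rule — reverse the string, then keep one character in every 3, starting at position 2 (positions 2nd, 5th, 8th, ...).
Applying that to "juniper" gives "en".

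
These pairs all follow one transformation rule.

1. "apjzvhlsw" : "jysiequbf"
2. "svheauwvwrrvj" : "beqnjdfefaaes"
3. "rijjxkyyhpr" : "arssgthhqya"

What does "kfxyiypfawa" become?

The pattern: shift every letter 9 places forward in the alphabet (wrapping around).
On "kfxyiypfawa" that produces "toghrhyojfj".

toghrhyojfj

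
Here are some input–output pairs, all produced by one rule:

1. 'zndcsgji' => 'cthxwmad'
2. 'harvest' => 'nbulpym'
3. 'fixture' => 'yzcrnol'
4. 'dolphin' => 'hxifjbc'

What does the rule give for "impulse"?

In each case the input is transformed by: shift every letter 6 places backward in the alphabet (wrapping around), then move the last character to the front.
For "impulse", step one produces "cgjofmy"; step two turns that into "ycgjofm".

ycgjofm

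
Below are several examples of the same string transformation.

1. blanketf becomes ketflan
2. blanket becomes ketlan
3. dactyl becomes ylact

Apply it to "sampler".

leramp

The rule is to delete the first character, then move the first 3 characters to the end (rotate left by 3).
So "sampler" becomes "leramp".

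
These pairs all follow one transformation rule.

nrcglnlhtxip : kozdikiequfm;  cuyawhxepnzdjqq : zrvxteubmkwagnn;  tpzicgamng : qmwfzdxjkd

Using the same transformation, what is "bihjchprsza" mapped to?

What's happening: shift every letter 3 places backward in the alphabet (wrapping around).
On "bihjchprsza" that produces "yfegzemopwx".

yfegzemopwx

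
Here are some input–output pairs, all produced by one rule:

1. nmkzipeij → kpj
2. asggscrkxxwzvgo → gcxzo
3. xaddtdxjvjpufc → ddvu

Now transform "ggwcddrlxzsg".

Looking at the pairs, the operation is to keep one character in every 3, starting at position 3 (positions 3rd, 6th, 9th, ...).
"ggwcddrlxzsg" → "wdxg".

wdxg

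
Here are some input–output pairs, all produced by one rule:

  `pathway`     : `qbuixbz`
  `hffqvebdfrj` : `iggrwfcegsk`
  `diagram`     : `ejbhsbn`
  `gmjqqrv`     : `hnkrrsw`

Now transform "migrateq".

njhsbufr

In each case the input is transformed by: shift every letter 1 place forward in the alphabet (wrapping around).
Doing the same to "migrateq": "njhsbufr".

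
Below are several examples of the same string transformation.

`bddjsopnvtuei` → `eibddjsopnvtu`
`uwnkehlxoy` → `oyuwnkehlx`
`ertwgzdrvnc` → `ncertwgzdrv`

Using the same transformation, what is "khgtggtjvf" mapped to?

Looking at the pairs, the operation is to move the last 2 characters to the front (rotate right by 2).
"khgtggtjvf" → "vfkhgtggtj".

vfkhgtggtj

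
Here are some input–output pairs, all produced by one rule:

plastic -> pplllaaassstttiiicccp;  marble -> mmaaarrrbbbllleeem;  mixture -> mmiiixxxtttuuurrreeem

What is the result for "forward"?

ffooorrrwwwaaarrrdddf

In each case the input is transformed by: repeat every character 3 times, then move the first character to the end.
For "forward", step one produces "fffooorrrwwwaaarrrddd"; step two turns that into "ffooorrrwwwaaarrrdddf".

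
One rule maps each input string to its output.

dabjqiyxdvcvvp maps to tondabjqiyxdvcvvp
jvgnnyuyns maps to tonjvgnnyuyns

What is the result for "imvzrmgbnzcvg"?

Rule — prepend "ton".
For "imvzrmgbnzcvg" the result is "tonimvzrmgbnzcvg".

tonimvzrmgbnzcvg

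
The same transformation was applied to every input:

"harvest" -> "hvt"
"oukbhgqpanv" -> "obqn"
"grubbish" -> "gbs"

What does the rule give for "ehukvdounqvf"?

ekoq

The transformation: keep one character in every 3, starting at position 1 (positions 1st, 4th, 7th, ...).
So "ehukvdounqvf" becomes "ekoq".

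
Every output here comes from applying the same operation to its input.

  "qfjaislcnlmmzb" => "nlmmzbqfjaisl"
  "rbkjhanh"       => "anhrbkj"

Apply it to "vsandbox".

boxvsan

Each output is the input with this applied: swap the front and back halves of the string, then delete the first character.
On "vsandbox" that produces "boxvsan".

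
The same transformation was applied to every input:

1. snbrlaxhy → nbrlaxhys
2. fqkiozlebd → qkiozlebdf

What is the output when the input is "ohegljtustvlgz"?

hegljtustvlgzo

Rule — move the first character to the end.
Applying that to "ohegljtustvlgz" gives "hegljtustvlgzo".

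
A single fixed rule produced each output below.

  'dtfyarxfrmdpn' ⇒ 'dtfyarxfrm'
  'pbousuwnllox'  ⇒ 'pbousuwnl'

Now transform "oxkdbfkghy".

oxkdbfk

The rule is to delete the last 3 characters.
For "oxkdbfkghy" the result is "oxkdbfk".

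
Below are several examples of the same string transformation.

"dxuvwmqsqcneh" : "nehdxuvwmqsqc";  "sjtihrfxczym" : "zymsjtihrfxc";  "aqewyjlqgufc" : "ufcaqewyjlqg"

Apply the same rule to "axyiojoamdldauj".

aujaxyiojoamdld

Looking at the pairs, the operation is to move the last 3 characters to the front (rotate right by 3).
So "axyiojoamdldauj" becomes "aujaxyiojoamdld".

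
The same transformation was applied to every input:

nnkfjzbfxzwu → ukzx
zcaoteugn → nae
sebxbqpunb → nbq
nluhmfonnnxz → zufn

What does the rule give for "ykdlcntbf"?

fdn

The transformation: keep one character in every 3, starting at position 3 (positions 3rd, 6th, 9th, ...), then move the last character to the front.
For "ykdlcntbf", step one produces "dnf"; step two turns that into "fdn".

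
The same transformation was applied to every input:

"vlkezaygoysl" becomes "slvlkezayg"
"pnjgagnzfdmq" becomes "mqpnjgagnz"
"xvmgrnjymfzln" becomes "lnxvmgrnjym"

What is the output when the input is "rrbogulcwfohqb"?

qbrrbogulcwf

Rule — move the last 2 characters to the front (rotate right by 2), then delete the last 2 characters.
"rrbogulcwfohqb" → "qbrrbogulcwfoh" → "qbrrbogulcwf".
(Check on "vlkezaygoysl": → "slvlkezaygoy" → "slvlkezayg" ✓)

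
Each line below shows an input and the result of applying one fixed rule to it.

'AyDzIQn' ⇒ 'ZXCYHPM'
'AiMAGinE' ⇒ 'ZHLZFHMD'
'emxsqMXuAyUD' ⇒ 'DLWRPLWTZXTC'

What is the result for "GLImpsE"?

FKHLORD

In each case the input is transformed by: shift every letter 1 place backward in the alphabet (wrapping around), then convert every letter to uppercase.
Doing the same to "GLImpsE": "FKHLORD".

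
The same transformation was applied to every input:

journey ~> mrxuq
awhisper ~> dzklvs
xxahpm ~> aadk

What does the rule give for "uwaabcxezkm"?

xzddefahc

The rule is to shift every letter 3 places forward in the alphabet (wrapping around), then delete the last 2 characters.
Starting from "uwaabcxezkm": after the first operation, "xzddefahcnp"; after the second, "xzddefahc".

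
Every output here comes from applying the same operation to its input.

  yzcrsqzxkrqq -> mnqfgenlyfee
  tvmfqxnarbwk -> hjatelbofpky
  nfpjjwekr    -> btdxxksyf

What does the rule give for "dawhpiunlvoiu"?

rokvdwibzjcwi

The rule is to shift every letter 12 places backward in the alphabet (wrapping around).
So "dawhpiunlvoiu" becomes "rokvdwibzjcwi".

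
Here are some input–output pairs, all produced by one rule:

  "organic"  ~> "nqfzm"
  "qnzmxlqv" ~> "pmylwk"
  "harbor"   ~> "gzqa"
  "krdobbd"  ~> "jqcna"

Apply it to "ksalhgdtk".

jrzkgfc

Rule — shift every letter 1 place backward in the alphabet (wrapping around), then delete the last 2 characters.
Applying both steps to "ksalhgdtk": "jrzkgfcsj", then "jrzkgfc".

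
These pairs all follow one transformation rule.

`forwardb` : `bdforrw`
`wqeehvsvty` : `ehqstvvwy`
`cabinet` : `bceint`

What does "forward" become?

Each output is the input with this applied: sort the characters into alphabetical order, then delete the first character.
For "forward", step one produces "adforrw"; step two turns that into "dforrw".

dforrw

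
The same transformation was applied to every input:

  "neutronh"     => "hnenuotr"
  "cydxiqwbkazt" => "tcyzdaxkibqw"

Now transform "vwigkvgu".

uvwgivgk

What's happening: swap the first and last characters, then take characters alternately from the front and the back (1st, last, 2nd, 2nd-last, ...).
Working it through for "vwigkvgu": intermediate "uwigkvgv", final "uvwgivgk".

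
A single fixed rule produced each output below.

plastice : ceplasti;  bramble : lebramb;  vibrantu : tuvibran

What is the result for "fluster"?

Each output is the input with this applied: move the last 2 characters to the front (rotate right by 2).
So "fluster" becomes "erflust".

erflust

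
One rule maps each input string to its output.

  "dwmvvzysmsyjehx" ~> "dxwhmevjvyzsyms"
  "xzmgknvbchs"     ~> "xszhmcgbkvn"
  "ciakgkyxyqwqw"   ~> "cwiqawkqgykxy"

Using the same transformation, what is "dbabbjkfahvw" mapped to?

Each output is the input with this applied: take characters alternately from the front and the back (1st, last, 2nd, 2nd-last, ...).
For "dbabbjkfahvw" the result is "dwbvahbabfjk".

dwbvahbabfjk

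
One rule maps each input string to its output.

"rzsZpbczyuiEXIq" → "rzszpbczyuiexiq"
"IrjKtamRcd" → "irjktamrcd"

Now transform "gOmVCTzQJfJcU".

gomvctzqjfjcu

What's happening: convert every letter to lowercase.
"gOmVCTzQJfJcU" → "gomvctzqjfjcu".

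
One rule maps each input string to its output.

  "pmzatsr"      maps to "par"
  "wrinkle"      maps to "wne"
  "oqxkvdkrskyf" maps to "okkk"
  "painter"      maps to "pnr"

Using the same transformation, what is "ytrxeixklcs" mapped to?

yxxc

In each case the input is transformed by: keep one character in every 3, starting at position 1 (positions 1st, 4th, 7th, ...).
On "ytrxeixklcs" that produces "yxxc".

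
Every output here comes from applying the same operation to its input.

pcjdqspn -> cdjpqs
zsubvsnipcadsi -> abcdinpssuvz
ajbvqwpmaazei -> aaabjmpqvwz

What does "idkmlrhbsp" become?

The rule is to delete the last 2 characters, then sort the characters into alphabetical order.
On "idkmlrhbsp": the first step gives "idkmlrhb", and the second then gives "bdhiklmr".

bdhiklmr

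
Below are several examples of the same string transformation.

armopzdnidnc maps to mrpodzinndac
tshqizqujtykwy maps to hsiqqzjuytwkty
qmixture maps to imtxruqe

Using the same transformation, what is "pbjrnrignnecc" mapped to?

jbnrirngenccp

The pattern: move the first character to the end, then swap each adjacent pair of characters (1↔2, 3↔4, ...).
"pbjrnrignnecc" → "bjrnrignneccp" → "jbnrirngenccp".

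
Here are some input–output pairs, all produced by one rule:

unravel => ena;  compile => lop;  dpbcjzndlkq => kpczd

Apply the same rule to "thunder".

The rule is to keep every other character starting from the second (positions 2nd, 4th, 6th, ...), then move the last character to the front.
For "thunder", step one produces "hne"; step two turns that into "ehn".

ehn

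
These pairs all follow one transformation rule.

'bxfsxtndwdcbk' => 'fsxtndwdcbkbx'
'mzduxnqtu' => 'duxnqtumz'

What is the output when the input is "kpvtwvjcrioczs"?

Rule — move the first 2 characters to the end (rotate left by 2).
Applying that to "kpvtwvjcrioczs" gives "vtwvjcrioczskp".

vtwvjcrioczskp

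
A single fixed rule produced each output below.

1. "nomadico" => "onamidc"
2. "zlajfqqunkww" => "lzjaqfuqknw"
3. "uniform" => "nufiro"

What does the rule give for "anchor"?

Each output is the input with this applied: delete the last character, then swap each adjacent pair of characters (1↔2, 3↔4, ...).
"anchor" → "ancho" → "nahco".
(Check on "zlajfqqunkww": → "zlajfqqunkw" → "lzjaqfuqknw" ✓)

nahco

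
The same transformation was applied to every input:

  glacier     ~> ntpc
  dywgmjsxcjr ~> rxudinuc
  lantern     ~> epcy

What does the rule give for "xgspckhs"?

The rule is to delete the first 3 characters, then shift every letter 11 places forward in the alphabet (wrapping around).
"xgspckhs" → "pckhs" → "anvsd".

anvsd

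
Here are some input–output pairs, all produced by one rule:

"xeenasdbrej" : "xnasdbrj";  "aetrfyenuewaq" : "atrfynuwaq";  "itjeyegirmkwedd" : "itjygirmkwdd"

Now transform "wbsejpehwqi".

wbsjphwqi

The pattern: remove every "e".
For "wbsejpehwqi" the result is "wbsjphwqi".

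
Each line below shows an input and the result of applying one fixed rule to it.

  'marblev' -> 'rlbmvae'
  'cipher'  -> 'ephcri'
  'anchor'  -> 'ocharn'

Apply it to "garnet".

erngta

Each output is the input with this applied: take characters alternately from the front and the back (1st, last, 2nd, 2nd-last, ...), then move the last 3 characters to the front (rotate right by 3).
For "garnet", step one produces "gtaern"; step two turns that into "erngta".
(Check on "anchor": → "arnoch" → "ocharn" ✓)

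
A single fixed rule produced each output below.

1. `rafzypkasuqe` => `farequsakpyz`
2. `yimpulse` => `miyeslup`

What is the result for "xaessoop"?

eaxpooss

Rule — reverse the string, then move the last 3 characters to the front (rotate right by 3).
Applying both steps to "xaessoop": "poosseax", then "eaxpooss".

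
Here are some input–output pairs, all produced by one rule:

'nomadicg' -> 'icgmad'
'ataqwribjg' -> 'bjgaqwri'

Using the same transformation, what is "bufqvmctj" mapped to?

Rule — delete the first 2 characters, then move the last 3 characters to the front (rotate right by 3).
Applying both steps to "bufqvmctj": "fqvmctj", then "ctjfqvm".

ctjfqvm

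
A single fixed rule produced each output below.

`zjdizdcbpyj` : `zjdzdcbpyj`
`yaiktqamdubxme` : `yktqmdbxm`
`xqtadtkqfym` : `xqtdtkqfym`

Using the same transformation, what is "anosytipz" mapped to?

In each case the input is transformed by: remove every vowel.
"anosytipz" → "nsytpz".

nsytpz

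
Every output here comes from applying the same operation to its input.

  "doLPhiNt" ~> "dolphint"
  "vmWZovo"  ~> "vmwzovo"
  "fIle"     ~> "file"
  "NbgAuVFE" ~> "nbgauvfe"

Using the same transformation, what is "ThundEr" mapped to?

Rule — convert every letter to lowercase.
Doing the same to "ThundEr": "thunder".

thunder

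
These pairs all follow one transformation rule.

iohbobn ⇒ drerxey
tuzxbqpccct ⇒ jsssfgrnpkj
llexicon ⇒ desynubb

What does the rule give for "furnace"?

The rule is to reverse the string, then shift every letter 10 places backward in the alphabet (wrapping around).
Working it through for "furnace": intermediate "ecanruf", final "usqdhkv".

usqdhkv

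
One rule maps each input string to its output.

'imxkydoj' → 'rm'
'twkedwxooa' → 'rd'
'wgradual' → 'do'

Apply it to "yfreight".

The pattern: shift every letter 3 places forward in the alphabet (wrapping around), then keep only the last 2 characters.
Starting from "yfreight": after the first operation, "biuhljkw"; after the second, "kw".

kw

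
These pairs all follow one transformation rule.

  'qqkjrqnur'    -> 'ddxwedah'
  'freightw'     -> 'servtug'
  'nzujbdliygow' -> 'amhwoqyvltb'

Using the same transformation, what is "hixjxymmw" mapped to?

In each case the input is transformed by: shift every letter 13 places forward in the alphabet (wrapping around) — i.e. ROT13, then delete the last character.
For "hixjxymmw", step one produces "uvkwklzzj"; step two turns that into "uvkwklzz".
(Check on "qqkjrqnur": → "ddxwedahe" → "ddxwedah" ✓)

uvkwklzz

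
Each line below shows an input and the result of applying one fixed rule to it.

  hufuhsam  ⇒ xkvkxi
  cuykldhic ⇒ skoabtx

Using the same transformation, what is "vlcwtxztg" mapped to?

lbsmjnp

The pattern: delete the last 2 characters, then shift every letter 10 places backward in the alphabet (wrapping around).
On "vlcwtxztg": the first step gives "vlcwtxz", and the second then gives "lbsmjnp".
(Check on "hufuhsam": → "hufuhs" → "xkvkxi" ✓)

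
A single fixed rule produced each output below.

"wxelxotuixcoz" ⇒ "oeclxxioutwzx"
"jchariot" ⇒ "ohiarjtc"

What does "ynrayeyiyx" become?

What's happening: take characters alternately from the front and the back (1st, last, 2nd, 2nd-last, ...), then move the first 3 characters to the end (rotate left by 3).
Applying both steps to "ynrayeyiyx": "yxnyriayye", then "yriayyeyxn".

yriayyeyxn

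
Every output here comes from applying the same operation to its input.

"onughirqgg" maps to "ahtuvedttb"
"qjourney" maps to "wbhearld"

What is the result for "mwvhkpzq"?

In each case the input is transformed by: move the first character to the end, then shift every letter 13 places forward in the alphabet (wrapping around) — i.e. ROT13.
"mwvhkpzq" → "wvhkpzqm" → "jiuxcmdz".
(Check on "qjourney": → "journeyq" → "wbhearld" ✓)

jiuxcmdz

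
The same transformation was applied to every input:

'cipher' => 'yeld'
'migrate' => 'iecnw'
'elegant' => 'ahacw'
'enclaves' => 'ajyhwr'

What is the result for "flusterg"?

The transformation: delete the last 2 characters, then shift every letter 4 places backward in the alphabet (wrapping around).
So "flusterg" becomes "bhqopa".

bhqopa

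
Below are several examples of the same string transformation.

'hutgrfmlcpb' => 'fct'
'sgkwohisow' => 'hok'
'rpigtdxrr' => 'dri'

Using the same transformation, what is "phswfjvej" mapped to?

jjs

The rule is to keep one character in every 3, starting at position 3 (positions 3rd, 6th, 9th, ...), then move the first character to the end.
For "phswfjvej", step one produces "sjj"; step two turns that into "jjs".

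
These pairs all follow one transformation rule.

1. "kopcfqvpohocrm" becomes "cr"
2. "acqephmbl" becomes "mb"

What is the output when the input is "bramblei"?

le

Rule — move the last 3 characters to the front (rotate right by 3), then keep only the first 2 characters.
For "bramblei", step one produces "leibramb"; step two turns that into "le".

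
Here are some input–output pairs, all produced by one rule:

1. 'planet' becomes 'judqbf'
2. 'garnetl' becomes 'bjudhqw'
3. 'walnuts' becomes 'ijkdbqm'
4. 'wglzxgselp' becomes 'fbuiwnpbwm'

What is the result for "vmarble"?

Rule — reverse the string, then shift every letter 10 places backward in the alphabet (wrapping around).
"vmarble" → "elbramv" → "ubrhqcl".
(Check on "planet": → "tenalp" → "judqbf" ✓)

ubrhqcl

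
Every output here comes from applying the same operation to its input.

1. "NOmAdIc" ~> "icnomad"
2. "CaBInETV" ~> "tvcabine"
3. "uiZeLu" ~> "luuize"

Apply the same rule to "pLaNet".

etplan

The pattern: move the last 2 characters to the front (rotate right by 2), then convert every letter to lowercase.
So "pLaNet" becomes "etplan".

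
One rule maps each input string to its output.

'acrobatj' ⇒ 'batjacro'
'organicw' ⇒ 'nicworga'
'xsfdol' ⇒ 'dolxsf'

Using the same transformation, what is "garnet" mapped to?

netgar

Each output is the input with this applied: swap the front and back halves of the string.
"garnet" → "netgar".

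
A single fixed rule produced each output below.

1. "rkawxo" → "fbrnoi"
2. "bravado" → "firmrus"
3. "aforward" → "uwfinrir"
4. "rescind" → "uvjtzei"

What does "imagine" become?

vdrxzez

Looking at the pairs, the operation is to swap the first and last characters, then shift every letter 9 places backward in the alphabet (wrapping around).
So "imagine" becomes "vdrxzez".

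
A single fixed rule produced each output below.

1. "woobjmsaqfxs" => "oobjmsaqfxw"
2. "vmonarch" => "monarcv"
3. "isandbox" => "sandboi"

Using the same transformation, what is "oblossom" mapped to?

blossoo

The rule is to delete the last character, then move the first character to the end.
"oblossom" → "oblosso" → "blossoo".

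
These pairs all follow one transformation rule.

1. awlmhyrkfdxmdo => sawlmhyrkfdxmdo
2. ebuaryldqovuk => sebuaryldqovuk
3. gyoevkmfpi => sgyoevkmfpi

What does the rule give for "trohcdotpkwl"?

Rule — prepend "s".
On "trohcdotpkwl" that produces "strohcdotpkwl".

strohcdotpkwl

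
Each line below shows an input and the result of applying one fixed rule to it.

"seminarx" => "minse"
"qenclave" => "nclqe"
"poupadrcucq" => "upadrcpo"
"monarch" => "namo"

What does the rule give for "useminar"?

emius

Rule — delete the last 3 characters, then move the first 2 characters to the end (rotate left by 2).
On "useminar": the first step gives "usemi", and the second then gives "emius".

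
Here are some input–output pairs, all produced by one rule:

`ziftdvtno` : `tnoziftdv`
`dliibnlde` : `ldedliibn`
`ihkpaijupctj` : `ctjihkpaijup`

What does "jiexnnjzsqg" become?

sqgjiexnnjz

Looking at the pairs, the operation is to move the last 3 characters to the front (rotate right by 3).
On "jiexnnjzsqg" that produces "sqgjiexnnjz".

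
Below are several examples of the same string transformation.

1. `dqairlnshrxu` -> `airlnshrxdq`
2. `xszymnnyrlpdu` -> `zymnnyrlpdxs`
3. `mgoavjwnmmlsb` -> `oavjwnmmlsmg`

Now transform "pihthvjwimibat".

hthvjwimibapi

What's happening: delete the last character, then move the first 2 characters to the end (rotate left by 2).
For "pihthvjwimibat", step one produces "pihthvjwimiba"; step two turns that into "hthvjwimibapi".
(Check on "xszymnnyrlpdu": → "xszymnnyrlpd" → "zymnnyrlpdxs" ✓)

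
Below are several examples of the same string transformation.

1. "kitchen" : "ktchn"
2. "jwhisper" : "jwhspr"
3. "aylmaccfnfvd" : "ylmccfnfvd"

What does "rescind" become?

The transformation: remove every vowel.
"rescind" → "rscnd".

rscnd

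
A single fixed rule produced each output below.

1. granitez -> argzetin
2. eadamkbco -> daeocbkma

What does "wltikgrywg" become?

Looking at the pairs, the operation is to move the first 3 characters to the end (rotate left by 3), then reverse the string.
Working it through for "wltikgrywg": intermediate "ikgrywgwlt", final "tlwgwyrgki".

tlwgwyrgki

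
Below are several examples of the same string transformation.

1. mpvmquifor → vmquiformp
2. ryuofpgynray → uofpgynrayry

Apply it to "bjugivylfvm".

Each output is the input with this applied: move the first 2 characters to the end (rotate left by 2).
"bjugivylfvm" → "ugivylfvmbj".

ugivylfvmbj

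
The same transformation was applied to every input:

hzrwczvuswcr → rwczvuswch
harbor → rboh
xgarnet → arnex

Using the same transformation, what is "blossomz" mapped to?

ossomb

What's happening: swap the first and last characters, then delete the first 2 characters.
Starting from "blossomz": after the first operation, "zlossomb"; after the second, "ossomb".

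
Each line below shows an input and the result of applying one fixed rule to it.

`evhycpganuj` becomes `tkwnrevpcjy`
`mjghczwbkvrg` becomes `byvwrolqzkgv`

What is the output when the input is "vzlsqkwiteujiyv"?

Each output is the input with this applied: shift every letter 11 places backward in the alphabet (wrapping around).
Applying that to "vzlsqkwiteujiyv" gives "koahfzlxitjyxnk".

koahfzlxitjyxnk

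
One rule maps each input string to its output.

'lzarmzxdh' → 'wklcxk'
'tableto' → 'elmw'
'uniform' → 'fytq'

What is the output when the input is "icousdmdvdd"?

tnzfdoxo

The rule is to shift every letter 11 places forward in the alphabet (wrapping around), then delete the last 3 characters.
Applying both steps to "icousdmdvdd": "tnzfdoxogoo", then "tnzfdoxo".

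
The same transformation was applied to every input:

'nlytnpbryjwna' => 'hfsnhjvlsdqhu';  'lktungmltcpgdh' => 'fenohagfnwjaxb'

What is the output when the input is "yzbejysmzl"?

Looking at the pairs, the operation is to shift every letter 6 places backward in the alphabet (wrapping around).
"yzbejysmzl" → "stvydsmgtf".

stvydsmgtf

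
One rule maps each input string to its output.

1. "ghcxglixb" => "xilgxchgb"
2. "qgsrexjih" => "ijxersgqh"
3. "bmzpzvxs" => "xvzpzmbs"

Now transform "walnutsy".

What's happening: reverse the string, then move the first character to the end.
Working it through for "walnutsy": intermediate "ystunlaw", final "stunlawy".

stunlawy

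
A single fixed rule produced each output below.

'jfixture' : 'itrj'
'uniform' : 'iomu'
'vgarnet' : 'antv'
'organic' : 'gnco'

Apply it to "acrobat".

rbta

In each case the input is transformed by: keep every other character starting from the first (positions 1st, 3rd, 5th, ...), then move the first character to the end.
For "acrobat", step one produces "arbt"; step two turns that into "rbta".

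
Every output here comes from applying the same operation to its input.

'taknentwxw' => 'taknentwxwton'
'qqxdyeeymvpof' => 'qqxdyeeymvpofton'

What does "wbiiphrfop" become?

The transformation: append "ton".
"wbiiphrfop" → "wbiiphrfopton".

wbiiphrfopton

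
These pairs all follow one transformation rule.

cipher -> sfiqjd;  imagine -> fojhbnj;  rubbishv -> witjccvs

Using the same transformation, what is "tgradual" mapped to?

mbvebshu

Each output is the input with this applied: shift every letter 1 place forward in the alphabet (wrapping around), then reverse the string.
Starting from "tgradual": after the first operation, "uhsbevbm"; after the second, "mbvebshu".
(Check on "rubbishv": → "svccjtiw" → "witjccvs" ✓)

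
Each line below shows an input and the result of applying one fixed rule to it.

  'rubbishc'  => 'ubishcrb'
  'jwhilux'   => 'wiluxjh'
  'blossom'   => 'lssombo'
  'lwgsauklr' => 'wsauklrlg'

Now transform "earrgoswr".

What's happening: move the first 2 characters to the end (rotate left by 2), then swap the first and last characters.
Applying that to "earrgoswr" gives "argoswrer".
(Check on "rubbishc": → "bbishcru" → "ubishcrb" ✓)

argoswrer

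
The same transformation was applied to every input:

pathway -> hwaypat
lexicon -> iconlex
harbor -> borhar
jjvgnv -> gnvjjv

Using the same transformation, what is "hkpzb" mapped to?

zbhkp

Rule — move the first 3 characters to the end (rotate left by 3).
Applying that to "hkpzb" gives "zbhkp".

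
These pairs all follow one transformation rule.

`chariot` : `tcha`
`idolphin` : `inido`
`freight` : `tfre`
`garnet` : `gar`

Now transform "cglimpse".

secgl

The transformation: move the first 3 characters to the end (rotate left by 3), then delete the first 3 characters.
Applying both steps to "cglimpse": "impsecgl", then "secgl".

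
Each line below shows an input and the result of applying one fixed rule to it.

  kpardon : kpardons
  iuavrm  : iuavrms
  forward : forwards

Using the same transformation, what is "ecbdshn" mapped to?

ecbdshns

Looking at the pairs, the operation is to append "s".
Applying that to "ecbdshn" gives "ecbdshns".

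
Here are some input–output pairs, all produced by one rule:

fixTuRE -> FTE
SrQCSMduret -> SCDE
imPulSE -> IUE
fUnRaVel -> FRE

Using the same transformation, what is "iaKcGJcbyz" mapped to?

ICCZ

The transformation: keep one character in every 3, starting at position 1 (positions 1st, 4th, 7th, ...), then convert every letter to uppercase.
On "iaKcGJcbyz": the first step gives "iccz", and the second then gives "ICCZ".
(Check on "fUnRaVel": → "fRe" → "FRE" ✓)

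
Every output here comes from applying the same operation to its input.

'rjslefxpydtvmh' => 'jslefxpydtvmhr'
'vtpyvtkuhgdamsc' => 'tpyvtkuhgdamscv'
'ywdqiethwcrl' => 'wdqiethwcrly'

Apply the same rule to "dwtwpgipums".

wtwpgipumsd

Each output is the input with this applied: move the first character to the end.
Applying that to "dwtwpgipums" gives "wtwpgipumsd".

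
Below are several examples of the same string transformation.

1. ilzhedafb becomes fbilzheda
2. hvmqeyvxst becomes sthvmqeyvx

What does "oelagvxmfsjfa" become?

faoelagvxmfsj

The transformation: move the last 2 characters to the front (rotate right by 2).
"oelagvxmfsjfa" → "faoelagvxmfsj".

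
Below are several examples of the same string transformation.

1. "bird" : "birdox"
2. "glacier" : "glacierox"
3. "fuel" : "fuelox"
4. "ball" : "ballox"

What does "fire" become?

fireox

Rule — append "ox".
Doing the same to "fire": "fireox".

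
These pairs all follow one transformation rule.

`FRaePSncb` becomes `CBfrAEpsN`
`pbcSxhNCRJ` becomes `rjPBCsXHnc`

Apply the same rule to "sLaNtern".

The pattern: move the last 2 characters to the front (rotate right by 2), then flip the case of every letter.
Doing the same to "sLaNtern": "RNSlAnTE".
(Check on "pbcSxhNCRJ": → "RJpbcSxhNC" → "rjPBCsXHnc" ✓)

RNSlAnTE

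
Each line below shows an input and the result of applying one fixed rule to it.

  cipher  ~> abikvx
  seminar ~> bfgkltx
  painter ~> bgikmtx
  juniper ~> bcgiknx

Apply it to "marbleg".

In each case the input is transformed by: shift every letter 7 places backward in the alphabet (wrapping around), then sort the characters into alphabetical order.
On "marbleg" that produces "efktuxz".

efktuxz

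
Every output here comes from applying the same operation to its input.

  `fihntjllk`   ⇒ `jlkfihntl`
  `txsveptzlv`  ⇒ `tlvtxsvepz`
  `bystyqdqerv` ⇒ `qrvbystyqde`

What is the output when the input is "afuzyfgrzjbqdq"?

Rule — move the last 3 characters to the front (rotate right by 3), then swap the first and last characters.
Doing the same to "afuzyfgrzjbqdq": "bdqafuzyfgrzjq".
(Check on "fihntjllk": → "llkfihntj" → "jlkfihntl" ✓)

bdqafuzyfgrzjq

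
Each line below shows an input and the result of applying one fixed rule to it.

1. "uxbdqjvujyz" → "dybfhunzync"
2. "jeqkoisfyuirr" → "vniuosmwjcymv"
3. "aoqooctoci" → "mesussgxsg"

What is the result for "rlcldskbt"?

xvpgphwof

Each output is the input with this applied: move the last character to the front, then shift every letter 4 places forward in the alphabet (wrapping around).
On "rlcldskbt": the first step gives "trlcldskb", and the second then gives "xvpgphwof".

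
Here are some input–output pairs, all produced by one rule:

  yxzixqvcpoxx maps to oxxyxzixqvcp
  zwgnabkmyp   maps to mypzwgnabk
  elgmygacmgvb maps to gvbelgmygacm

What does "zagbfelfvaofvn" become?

fvnzagbfelfvao

Rule — move the last 3 characters to the front (rotate right by 3).
On "zagbfelfvaofvn" that produces "fvnzagbfelfvao".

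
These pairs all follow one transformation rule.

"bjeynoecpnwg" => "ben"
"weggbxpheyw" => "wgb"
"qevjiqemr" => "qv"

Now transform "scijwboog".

si

The transformation: keep every other character starting from the first (positions 1st, 3rd, 5th, ...), then delete the last 3 characters.
Applying both steps to "scijwboog": "siwog", then "si".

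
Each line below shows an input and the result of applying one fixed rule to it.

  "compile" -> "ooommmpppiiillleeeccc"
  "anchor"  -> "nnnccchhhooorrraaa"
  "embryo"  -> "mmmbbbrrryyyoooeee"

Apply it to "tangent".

The rule is to repeat every character 3 times, then move the first 3 characters to the end (rotate left by 3).
Starting from "tangent": after the first operation, "tttaaannngggeeennnttt"; after the second, "aaannngggeeennntttttt".

aaannngggeeennntttttt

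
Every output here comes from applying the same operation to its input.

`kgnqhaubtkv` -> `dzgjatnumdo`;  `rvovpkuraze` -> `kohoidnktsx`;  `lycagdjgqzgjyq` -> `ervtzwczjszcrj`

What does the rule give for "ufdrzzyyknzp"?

nywkssrrdgsi

The transformation: shift every letter 7 places backward in the alphabet (wrapping around).
"ufdrzzyyknzp" → "nywkssrrdgsi".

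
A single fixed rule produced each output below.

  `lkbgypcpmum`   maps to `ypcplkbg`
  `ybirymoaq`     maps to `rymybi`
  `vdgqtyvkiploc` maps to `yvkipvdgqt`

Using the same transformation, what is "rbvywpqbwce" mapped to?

What's happening: delete the last 3 characters, then swap the front and back halves of the string.
Working it through for "rbvywpqbwce": intermediate "rbvywpqb", final "wpqbrbvy".

wpqbrbvy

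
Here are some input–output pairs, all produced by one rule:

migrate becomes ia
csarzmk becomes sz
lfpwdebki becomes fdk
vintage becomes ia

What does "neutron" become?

The transformation: keep one character in every 3, starting at position 2 (positions 2nd, 5th, 8th, ...).
Doing the same to "neutron": "er".

er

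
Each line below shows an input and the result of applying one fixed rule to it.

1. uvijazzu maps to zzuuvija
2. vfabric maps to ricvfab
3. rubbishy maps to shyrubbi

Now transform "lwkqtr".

What's happening: move the last 3 characters to the front (rotate right by 3).
Applying that to "lwkqtr" gives "qtrlwk".

qtrlwk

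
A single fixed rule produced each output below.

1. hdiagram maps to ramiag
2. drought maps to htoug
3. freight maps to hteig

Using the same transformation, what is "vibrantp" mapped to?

The rule is to delete the first 2 characters, then move the first 3 characters to the end (rotate left by 3).
Working it through for "vibrantp": intermediate "brantp", final "ntpbra".

ntpbra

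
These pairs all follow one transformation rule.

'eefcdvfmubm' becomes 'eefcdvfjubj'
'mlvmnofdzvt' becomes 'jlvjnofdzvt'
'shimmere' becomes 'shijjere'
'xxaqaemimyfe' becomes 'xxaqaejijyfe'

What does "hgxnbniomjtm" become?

Each output is the input with this applied: replace every "m" with "j".
Applying that to "hgxnbniomjtm" gives "hgxnbniojjtj".

hgxnbniojjtj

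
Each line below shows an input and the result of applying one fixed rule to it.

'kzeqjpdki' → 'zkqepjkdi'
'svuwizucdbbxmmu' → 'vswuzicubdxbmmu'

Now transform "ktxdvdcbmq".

What's happening: swap each adjacent pair of characters (1↔2, 3↔4, ...).
On "ktxdvdcbmq" that produces "tkdxdvbcqm".

tkdxdvbcqm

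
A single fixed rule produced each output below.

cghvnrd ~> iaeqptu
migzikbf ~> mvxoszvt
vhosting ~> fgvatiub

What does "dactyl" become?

What's happening: shift every letter 13 places forward in the alphabet (wrapping around) — i.e. ROT13, then move the first 3 characters to the end (rotate left by 3).
"dactyl" → "qnpgly" → "glyqnp".
(Check on "migzikbf": → "zvtmvxos" → "mvxoszvt" ✓)

glyqnp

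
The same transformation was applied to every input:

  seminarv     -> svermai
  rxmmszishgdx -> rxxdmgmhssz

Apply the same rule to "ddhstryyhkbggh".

dhdghgsbtkrhy

The rule is to take characters alternately from the front and the back (1st, last, 2nd, 2nd-last, ...), then delete the last character.
Applying both steps to "ddhstryyhkbggh": "dhdghgsbtkrhyy", then "dhdghgsbtkrhy".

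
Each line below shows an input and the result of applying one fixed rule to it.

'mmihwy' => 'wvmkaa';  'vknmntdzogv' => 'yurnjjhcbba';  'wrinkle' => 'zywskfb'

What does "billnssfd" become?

Each output is the input with this applied: shift every letter 12 places backward in the alphabet (wrapping around), then sort the characters into reverse alphabetical order.
For "billnssfd", step one produces "pwzzbggtr"; step two turns that into "zzwtrpggb".

zzwtrpggb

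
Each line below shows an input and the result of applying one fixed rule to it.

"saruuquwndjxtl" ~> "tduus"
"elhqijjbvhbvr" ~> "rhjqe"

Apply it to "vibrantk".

trv

The pattern: keep one character in every 3, starting at position 1 (positions 1st, 4th, 7th, ...), then reverse the string.
For "vibrantk", step one produces "vrt"; step two turns that into "trv".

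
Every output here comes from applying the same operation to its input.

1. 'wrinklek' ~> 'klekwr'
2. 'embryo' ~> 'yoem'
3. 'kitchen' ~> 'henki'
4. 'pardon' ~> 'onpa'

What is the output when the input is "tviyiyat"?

In each case the input is transformed by: move the first 2 characters to the end (rotate left by 2), then delete the first 2 characters.
Working it through for "tviyiyat": intermediate "iyiyattv", final "iyattv".
(Check on "kitchen": → "tchenki" → "henki" ✓)

iyattv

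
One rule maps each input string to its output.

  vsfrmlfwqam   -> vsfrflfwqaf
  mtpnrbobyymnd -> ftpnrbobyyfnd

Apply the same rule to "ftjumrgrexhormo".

What's happening: replace every "m" with "f".
For "ftjumrgrexhormo" the result is "ftjufrgrexhorfo".

ftjufrgrexhorfo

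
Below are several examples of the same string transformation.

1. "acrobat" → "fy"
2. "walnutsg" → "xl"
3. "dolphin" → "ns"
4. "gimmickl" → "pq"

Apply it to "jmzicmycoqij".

no

What's happening: shift every letter 5 places forward in the alphabet (wrapping around), then keep only the last 2 characters.
"jmzicmycoqij" → "orenhrdhtvno" → "no".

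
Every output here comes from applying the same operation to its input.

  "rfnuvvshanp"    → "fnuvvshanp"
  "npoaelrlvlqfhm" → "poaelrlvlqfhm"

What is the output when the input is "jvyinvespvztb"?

vyinvespvztb

The pattern: delete the first character.
On "jvyinvespvztb" that produces "vyinvespvztb".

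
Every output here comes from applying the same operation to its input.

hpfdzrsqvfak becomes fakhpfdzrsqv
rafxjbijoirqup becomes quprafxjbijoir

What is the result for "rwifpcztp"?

Each output is the input with this applied: move the last 3 characters to the front (rotate right by 3).
"rwifpcztp" → "ztprwifpc".

ztprwifpc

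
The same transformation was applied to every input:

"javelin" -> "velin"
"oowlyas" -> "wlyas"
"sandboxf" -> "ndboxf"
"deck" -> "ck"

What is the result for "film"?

lm

In each case the input is transformed by: delete the first 2 characters.
On "film" that produces "lm".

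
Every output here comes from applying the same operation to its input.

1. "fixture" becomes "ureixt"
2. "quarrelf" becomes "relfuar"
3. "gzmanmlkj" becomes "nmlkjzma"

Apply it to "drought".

The rule is to delete the first character, then move the first 3 characters to the end (rotate left by 3).
Starting from "drought": after the first operation, "rought"; after the second, "ghtrou".

ghtrou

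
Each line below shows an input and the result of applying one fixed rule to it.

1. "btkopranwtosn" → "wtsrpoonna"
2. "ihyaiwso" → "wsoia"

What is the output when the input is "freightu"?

Rule — delete the first 3 characters, then sort the characters into reverse alphabetical order.
Working it through for "freightu": intermediate "ightu", final "utihg".

utihg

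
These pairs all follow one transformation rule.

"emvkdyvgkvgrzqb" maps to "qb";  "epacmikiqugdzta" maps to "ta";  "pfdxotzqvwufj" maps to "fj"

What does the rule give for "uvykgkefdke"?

Rule — keep only the last 2 characters.
For "uvykgkefdke" the result is "ke".

ke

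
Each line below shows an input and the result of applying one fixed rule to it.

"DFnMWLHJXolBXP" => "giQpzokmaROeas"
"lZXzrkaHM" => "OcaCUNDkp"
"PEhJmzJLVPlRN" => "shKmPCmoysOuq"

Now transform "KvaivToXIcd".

What's happening: shift every letter 3 places forward in the alphabet (wrapping around), then flip the case of every letter.
So "KvaivToXIcd" becomes "nYDLYwRalFG".

nYDLYwRalFG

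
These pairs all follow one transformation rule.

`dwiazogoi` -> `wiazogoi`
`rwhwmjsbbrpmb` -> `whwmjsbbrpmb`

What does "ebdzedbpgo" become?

Each output is the input with this applied: delete the first character.
So "ebdzedbpgo" becomes "bdzedbpgo".

bdzedbpgo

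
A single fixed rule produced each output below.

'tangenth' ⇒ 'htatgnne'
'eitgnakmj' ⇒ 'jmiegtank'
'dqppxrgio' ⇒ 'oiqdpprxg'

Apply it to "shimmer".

The transformation: move the last 2 characters to the front (rotate right by 2), then swap each adjacent pair of characters (1↔2, 3↔4, ...).
On "shimmer": the first step gives "ershimm", and the second then gives "rehsmim".

rehsmim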